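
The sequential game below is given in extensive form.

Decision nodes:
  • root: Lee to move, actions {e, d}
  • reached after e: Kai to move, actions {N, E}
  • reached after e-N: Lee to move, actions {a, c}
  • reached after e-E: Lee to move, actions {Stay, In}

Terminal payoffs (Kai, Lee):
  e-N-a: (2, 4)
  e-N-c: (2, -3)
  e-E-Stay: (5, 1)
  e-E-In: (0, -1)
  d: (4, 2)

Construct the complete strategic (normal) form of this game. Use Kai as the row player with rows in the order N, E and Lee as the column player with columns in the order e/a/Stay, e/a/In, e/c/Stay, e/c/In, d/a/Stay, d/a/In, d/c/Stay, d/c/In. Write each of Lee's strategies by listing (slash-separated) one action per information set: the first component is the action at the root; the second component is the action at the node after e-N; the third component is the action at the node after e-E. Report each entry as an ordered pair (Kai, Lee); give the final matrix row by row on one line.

Row N: e/a/Stay→(2,4), e/a/In→(2,4), e/c/Stay→(2,-3), e/c/In→(2,-3), d/a/Stay→(4,2), d/a/In→(4,2), d/c/Stay→(4,2), d/c/In→(4,2)
Row E: e/a/Stay→(5,1), e/a/In→(0,-1), e/c/Stay→(5,1), e/c/In→(0,-1), d/a/Stay→(4,2), d/a/In→(4,2), d/c/Stay→(4,2), d/c/In→(4,2)

N: (2,4) (2,4) (2,-3) (2,-3) (4,2) (4,2) (4,2) (4,2) | E: (5,1) (0,-1) (5,1) (0,-1) (4,2) (4,2) (4,2) (4,2)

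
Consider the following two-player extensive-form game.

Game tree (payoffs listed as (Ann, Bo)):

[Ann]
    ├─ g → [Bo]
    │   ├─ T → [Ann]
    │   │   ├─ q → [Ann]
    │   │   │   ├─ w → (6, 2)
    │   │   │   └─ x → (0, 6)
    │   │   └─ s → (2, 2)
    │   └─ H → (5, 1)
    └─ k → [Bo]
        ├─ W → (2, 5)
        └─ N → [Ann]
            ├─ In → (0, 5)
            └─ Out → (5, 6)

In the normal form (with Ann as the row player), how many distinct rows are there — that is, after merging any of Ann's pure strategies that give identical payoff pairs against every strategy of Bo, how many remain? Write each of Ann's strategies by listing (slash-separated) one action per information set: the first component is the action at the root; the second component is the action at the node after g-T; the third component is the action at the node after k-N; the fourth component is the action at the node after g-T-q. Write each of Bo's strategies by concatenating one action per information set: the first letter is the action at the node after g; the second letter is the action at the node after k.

5

Ann has 16 pure strategies: g/q/In/w, g/q/In/x, g/q/Out/w, g/q/Out/x, g/s/In/w, g/s/In/x, g/s/Out/w, g/s/Out/x, k/q/In/w, k/q/In/x, k/q/Out/w, k/q/Out/x, k/s/In/w, k/s/In/x, k/s/Out/w, k/s/Out/x. Columns: TW, TN, HW, HN.
{g/q/In/w, g/q/Out/w} → row (6,2) (6,2) (5,1) (5,1)
{g/q/In/x, g/q/Out/x} → row (0,6) (0,6) (5,1) (5,1)
{g/s/In/w, g/s/In/x, g/s/Out/w, g/s/Out/x} → row (2,2) (2,2) (5,1) (5,1)
{k/q/In/w, k/q/In/x, k/s/In/w, k/s/In/x} → row (2,5) (0,5) (2,5) (0,5)
{k/q/Out/w, k/q/Out/x, k/s/Out/w, k/s/Out/x} → row (2,5) (5,6) (2,5) (5,6)
That's 5 distinct rows out of 16 strategies.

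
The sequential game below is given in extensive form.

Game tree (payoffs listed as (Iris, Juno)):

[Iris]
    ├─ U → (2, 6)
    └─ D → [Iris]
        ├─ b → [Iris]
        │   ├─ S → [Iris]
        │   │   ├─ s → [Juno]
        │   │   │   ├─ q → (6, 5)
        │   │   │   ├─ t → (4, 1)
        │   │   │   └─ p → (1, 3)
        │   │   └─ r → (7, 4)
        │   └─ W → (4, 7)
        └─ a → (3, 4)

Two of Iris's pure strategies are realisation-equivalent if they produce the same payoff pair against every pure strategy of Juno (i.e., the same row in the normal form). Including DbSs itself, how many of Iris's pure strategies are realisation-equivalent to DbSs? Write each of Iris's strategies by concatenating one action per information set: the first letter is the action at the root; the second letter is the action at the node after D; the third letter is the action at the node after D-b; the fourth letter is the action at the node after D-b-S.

Row for DbSs (columns q, t, p): (6,5) (4,1) (1,3).
Every one of Iris's information sets is on the play path for some reply by Juno when Iris follows DbSs.
Changing the action at any of them therefore changes at least one column, so only DbSs itself gives this row.

1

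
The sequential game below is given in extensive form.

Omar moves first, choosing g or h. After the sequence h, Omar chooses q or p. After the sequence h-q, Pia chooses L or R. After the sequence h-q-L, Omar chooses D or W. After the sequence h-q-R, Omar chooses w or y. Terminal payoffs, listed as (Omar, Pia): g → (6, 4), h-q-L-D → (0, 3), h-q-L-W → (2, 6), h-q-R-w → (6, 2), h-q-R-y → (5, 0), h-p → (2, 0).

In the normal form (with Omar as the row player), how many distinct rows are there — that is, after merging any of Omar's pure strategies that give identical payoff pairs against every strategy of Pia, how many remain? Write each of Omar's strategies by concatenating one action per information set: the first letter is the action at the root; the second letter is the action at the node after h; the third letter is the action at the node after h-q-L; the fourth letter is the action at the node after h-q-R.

6

Omar has 16 pure strategies: gqDw, gqDy, gqWw, gqWy, gpDw, gpDy, gpWw, gpWy, hqDw, hqDy, hqWw, hqWy, hpDw, hpDy, hpWw, hpWy. Columns: L, R.
{gqDw, gqDy, gqWw, gqWy, gpDw, gpDy, gpWw, gpWy} → row (6,4) (6,4)
{hqDw} → row (0,3) (6,2)
{hqDy} → row (0,3) (5,0)
{hqWw} → row (2,6) (6,2)
{hqWy} → row (2,6) (5,0)
{hpDw, hpDy, hpWw, hpWy} → row (2,0) (2,0)
That's 6 distinct rows out of 16 strategies.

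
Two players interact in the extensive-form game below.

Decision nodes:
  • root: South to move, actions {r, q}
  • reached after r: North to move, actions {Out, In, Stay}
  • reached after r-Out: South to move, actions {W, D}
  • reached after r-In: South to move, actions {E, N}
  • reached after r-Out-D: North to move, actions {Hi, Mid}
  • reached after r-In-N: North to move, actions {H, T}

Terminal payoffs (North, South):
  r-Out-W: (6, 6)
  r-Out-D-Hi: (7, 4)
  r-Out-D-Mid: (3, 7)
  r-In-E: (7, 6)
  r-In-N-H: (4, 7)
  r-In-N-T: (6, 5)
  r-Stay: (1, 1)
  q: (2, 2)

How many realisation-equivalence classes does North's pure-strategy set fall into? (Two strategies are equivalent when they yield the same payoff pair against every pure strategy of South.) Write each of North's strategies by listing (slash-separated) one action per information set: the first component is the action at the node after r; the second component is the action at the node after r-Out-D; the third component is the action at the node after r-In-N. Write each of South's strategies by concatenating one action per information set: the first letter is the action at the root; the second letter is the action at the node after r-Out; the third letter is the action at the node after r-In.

North has 12 pure strategies: Out/Hi/H, Out/Hi/T, Out/Mid/H, Out/Mid/T, In/Hi/H, In/Hi/T, In/Mid/H, In/Mid/T, Stay/Hi/H, Stay/Hi/T, Stay/Mid/H, Stay/Mid/T. Columns: rWE, rWN, rDE, rDN, qWE, qWN, qDE, qDN.
{Out/Hi/H, Out/Hi/T} → row (6,6) (6,6) (7,4) (7,4) (2,2) (2,2) (2,2) (2,2)
{Out/Mid/H, Out/Mid/T} → row (6,6) (6,6) (3,7) (3,7) (2,2) (2,2) (2,2) (2,2)
{In/Hi/H, In/Mid/H} → row (7,6) (4,7) (7,6) (4,7) (2,2) (2,2) (2,2) (2,2)
{In/Hi/T, In/Mid/T} → row (7,6) (6,5) (7,6) (6,5) (2,2) (2,2) (2,2) (2,2)
{Stay/Hi/H, Stay/Hi/T, Stay/Mid/H, Stay/Mid/T} → row (1,1) (1,1) (1,1) (1,1) (2,2) (2,2) (2,2) (2,2)
That's 5 distinct rows out of 12 strategies.

5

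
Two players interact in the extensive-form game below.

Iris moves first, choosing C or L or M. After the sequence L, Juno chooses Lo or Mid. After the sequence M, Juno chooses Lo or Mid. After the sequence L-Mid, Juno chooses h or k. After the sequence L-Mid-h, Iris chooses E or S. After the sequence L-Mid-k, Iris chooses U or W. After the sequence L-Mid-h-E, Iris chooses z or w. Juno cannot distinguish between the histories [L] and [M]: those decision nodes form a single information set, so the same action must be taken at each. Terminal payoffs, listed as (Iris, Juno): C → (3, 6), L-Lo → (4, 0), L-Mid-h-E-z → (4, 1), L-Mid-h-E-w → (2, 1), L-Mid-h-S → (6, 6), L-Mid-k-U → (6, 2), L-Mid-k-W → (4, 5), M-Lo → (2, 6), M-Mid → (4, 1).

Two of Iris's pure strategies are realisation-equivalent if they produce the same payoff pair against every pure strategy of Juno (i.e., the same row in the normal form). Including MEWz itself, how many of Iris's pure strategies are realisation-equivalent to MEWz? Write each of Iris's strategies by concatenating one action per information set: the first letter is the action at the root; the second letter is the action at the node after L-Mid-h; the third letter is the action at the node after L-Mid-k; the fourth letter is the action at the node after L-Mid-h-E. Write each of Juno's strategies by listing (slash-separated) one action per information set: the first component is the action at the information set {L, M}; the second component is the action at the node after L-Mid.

Row for MEWz (columns Lo/h, Lo/k, Mid/h, Mid/k): (2,6) (2,6) (4,1) (4,1).
Under MEWz, Iris's choice at the node after L-Mid-h and at the node after L-Mid-k and at the node after L-Mid-h-E can never be reached regardless of what Juno does, so varying those choices leaves every outcome unchanged.
Holding the reachable choices fixed and varying the unreachable ones freely already gives 2 × 2 × 2 = 8 equivalent strategies.
No other strategy reproduces this row, so those 8 are the full class: MEUz, MEUw, MEWz, MEWw, MSUz, MSUw, MSWz, MSWw.

8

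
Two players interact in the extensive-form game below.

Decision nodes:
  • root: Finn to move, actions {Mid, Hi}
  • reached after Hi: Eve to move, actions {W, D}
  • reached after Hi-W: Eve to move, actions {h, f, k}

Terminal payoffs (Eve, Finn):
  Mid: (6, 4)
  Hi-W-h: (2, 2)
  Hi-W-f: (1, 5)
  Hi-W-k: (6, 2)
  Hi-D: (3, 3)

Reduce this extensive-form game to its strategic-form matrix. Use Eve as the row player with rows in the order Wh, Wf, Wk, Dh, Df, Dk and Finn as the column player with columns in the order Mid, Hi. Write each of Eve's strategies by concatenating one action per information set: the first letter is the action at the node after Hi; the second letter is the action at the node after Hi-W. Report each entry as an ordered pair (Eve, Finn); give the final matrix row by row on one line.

          Mid       Hi
  Wh    (6,4)    (2,2)
  Wf    (6,4)    (1,5)
  Wk    (6,4)    (6,2)
  Dh    (6,4)    (3,3)
  Df    (6,4)    (3,3)
  Dk    (6,4)    (3,3)

Wh: (6,4) (2,2) | Wf: (6,4) (1,5) | Wk: (6,4) (6,2) | Dh: (6,4) (3,3) | Df: (6,4) (3,3) | Dk: (6,4) (3,3)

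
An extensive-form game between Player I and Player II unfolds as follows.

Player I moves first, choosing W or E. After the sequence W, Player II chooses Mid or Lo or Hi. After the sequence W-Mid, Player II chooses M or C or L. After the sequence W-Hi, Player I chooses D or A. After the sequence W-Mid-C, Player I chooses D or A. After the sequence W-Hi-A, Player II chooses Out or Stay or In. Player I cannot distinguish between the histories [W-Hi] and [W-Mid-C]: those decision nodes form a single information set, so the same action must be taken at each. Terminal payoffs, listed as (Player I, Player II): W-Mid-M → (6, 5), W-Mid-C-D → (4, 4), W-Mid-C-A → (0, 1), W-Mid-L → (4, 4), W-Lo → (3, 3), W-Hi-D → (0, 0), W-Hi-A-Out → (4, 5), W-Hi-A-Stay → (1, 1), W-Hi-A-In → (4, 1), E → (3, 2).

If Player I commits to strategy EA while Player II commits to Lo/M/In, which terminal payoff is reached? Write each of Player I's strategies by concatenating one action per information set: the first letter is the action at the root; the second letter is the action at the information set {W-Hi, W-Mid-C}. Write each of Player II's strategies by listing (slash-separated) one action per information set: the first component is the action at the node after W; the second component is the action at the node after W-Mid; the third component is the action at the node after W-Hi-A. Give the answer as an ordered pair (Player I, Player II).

(3, 2)

Trace the play path from the root:
  Player I plays E
→ terminal payoff (3, 2).
(Player I's choice at the information set {W-Hi, W-Mid-C} is never reached on this path, so it doesn't affect the outcome.)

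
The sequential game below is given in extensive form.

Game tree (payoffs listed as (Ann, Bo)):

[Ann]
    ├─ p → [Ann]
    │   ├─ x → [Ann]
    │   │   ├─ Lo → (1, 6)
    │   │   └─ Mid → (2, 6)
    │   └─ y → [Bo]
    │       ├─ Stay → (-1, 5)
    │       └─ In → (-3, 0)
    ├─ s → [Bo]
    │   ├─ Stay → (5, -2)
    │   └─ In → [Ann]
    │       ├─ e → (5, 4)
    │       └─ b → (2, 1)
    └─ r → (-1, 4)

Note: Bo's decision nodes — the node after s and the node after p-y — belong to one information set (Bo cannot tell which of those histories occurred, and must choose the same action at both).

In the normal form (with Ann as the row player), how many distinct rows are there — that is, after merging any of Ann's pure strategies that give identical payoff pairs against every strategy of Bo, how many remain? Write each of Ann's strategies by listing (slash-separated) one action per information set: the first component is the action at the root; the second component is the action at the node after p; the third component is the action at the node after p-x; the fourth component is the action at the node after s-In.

6

Ann has 24 pure strategies: p/x/Lo/e, p/x/Lo/b, p/x/Mid/e, p/x/Mid/b, p/y/Lo/e, p/y/Lo/b, p/y/Mid/e, p/y/Mid/b, s/x/Lo/e, s/x/Lo/b, s/x/Mid/e, s/x/Mid/b, s/y/Lo/e, s/y/Lo/b, s/y/Mid/e, s/y/Mid/b, r/x/Lo/e, r/x/Lo/b, r/x/Mid/e, r/x/Mid/b, r/y/Lo/e, r/y/Lo/b, r/y/Mid/e, r/y/Mid/b. Columns: Stay, In.
{p/x/Lo/e, p/x/Lo/b} → row (1,6) (1,6)
{p/x/Mid/e, p/x/Mid/b} → row (2,6) (2,6)
{p/y/Lo/e, p/y/Lo/b, p/y/Mid/e, p/y/Mid/b} → row (-1,5) (-3,0)
{s/x/Lo/e, s/x/Mid/e, s/y/Lo/e, s/y/Mid/e} → row (5,-2) (5,4)
{s/x/Lo/b, s/x/Mid/b, s/y/Lo/b, s/y/Mid/b} → row (5,-2) (2,1)
{r/x/Lo/e, r/x/Lo/b, r/x/Mid/e, r/x/Mid/b, r/y/Lo/e, r/y/Lo/b, r/y/Mid/e, r/y/Mid/b} → row (-1,4) (-1,4)
That's 6 distinct rows out of 24 strategies.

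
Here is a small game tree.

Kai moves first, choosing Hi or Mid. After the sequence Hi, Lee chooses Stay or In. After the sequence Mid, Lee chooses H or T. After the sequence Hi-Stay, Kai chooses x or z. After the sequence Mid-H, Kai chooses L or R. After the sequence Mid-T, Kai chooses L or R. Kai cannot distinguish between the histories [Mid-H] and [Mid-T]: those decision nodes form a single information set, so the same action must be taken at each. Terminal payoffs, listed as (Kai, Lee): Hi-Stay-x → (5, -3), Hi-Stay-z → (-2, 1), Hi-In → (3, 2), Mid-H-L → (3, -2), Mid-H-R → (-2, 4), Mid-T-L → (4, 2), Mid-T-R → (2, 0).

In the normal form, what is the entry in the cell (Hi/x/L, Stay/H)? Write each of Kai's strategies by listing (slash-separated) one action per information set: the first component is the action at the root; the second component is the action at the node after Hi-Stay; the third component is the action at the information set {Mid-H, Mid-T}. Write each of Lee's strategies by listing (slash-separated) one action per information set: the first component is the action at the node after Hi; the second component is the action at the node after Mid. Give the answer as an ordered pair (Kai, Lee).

Trace the play path from the root:
  Kai plays Hi
  Lee plays Stay at [Hi]
  Kai plays x at [Hi-Stay]
→ terminal payoff (5, -3).
(Kai's choice at the information set {Mid-H, Mid-T} is never reached on this path, so it doesn't affect the outcome.)

(5, -3)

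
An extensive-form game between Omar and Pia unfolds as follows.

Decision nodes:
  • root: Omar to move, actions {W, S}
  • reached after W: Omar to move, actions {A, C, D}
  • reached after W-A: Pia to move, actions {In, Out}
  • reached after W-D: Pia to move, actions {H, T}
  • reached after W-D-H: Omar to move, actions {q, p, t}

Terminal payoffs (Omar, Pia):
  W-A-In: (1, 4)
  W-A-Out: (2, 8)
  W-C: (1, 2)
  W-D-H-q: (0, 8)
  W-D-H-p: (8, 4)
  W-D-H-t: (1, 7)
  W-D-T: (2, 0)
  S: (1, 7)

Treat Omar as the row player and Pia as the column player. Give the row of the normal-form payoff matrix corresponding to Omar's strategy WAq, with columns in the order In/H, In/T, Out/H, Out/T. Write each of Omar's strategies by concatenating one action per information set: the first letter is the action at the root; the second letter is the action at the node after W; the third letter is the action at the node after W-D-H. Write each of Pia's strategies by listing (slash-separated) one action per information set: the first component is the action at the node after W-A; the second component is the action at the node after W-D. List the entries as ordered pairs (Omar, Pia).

(1,4) (1,4) (2,8) (2,8)

vs In/H: Omar plays W → Omar plays A at [W] → Pia plays In at [W-A] → (1, 4)
vs In/T: Omar plays W → Omar plays A at [W] → Pia plays In at [W-A] → (1, 4)
vs Out/H: Omar plays W → Omar plays A at [W] → Pia plays Out at [W-A] → (2, 8)
vs Out/T: Omar plays W → Omar plays A at [W] → Pia plays Out at [W-A] → (2, 8)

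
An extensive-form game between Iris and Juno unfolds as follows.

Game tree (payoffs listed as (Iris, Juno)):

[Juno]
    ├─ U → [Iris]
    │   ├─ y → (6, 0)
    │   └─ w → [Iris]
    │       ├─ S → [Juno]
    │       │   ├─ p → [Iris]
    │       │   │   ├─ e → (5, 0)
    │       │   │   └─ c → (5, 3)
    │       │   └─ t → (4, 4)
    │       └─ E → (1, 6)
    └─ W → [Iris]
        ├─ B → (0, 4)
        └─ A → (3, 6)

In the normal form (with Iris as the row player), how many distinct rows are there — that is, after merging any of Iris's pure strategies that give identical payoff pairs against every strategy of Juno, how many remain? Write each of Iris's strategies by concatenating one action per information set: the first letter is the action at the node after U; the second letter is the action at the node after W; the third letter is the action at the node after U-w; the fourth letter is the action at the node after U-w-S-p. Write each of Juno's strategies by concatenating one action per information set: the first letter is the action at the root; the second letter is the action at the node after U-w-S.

Iris has 16 pure strategies: yBSe, yBSc, yBEe, yBEc, yASe, yASc, yAEe, yAEc, wBSe, wBSc, wBEe, wBEc, wASe, wASc, wAEe, wAEc. Columns: Up, Ut, Wp, Wt.
{yBSe, yBSc, yBEe, yBEc} → row (6,0) (6,0) (0,4) (0,4)
{yASe, yASc, yAEe, yAEc} → row (6,0) (6,0) (3,6) (3,6)
{wBSe} → row (5,0) (4,4) (0,4) (0,4)
{wBSc} → row (5,3) (4,4) (0,4) (0,4)
{wBEe, wBEc} → row (1,6) (1,6) (0,4) (0,4)
{wASe} → row (5,0) (4,4) (3,6) (3,6)
{wASc} → row (5,3) (4,4) (3,6) (3,6)
{wAEe, wAEc} → row (1,6) (1,6) (3,6) (3,6)
That's 8 distinct rows out of 16 strategies.

8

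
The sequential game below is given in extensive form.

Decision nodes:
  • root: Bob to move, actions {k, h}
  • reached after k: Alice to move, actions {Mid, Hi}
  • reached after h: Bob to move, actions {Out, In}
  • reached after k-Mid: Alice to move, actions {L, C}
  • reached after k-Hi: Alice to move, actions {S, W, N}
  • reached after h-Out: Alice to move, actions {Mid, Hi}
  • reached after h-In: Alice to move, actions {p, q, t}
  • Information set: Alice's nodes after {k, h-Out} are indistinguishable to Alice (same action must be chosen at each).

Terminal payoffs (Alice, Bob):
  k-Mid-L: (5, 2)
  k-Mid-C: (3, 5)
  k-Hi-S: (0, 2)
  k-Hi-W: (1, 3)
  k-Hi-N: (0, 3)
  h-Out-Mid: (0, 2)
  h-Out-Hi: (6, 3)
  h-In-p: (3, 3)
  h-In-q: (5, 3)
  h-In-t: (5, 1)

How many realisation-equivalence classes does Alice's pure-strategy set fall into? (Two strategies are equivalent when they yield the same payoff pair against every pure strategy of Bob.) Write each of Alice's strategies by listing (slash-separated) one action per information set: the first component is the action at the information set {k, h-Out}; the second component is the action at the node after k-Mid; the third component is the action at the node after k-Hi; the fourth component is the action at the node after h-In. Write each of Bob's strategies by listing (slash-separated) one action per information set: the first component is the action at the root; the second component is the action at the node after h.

15

Alice has 36 pure strategies: Mid/L/S/p, Mid/L/S/q, Mid/L/S/t, Mid/L/W/p, Mid/L/W/q, Mid/L/W/t, Mid/L/N/p, Mid/L/N/q, Mid/L/N/t, Mid/C/S/p, Mid/C/S/q, Mid/C/S/t, Mid/C/W/p, Mid/C/W/q, Mid/C/W/t, Mid/C/N/p, Mid/C/N/q, Mid/C/N/t, Hi/L/S/p, Hi/L/S/q, Hi/L/S/t, Hi/L/W/p, Hi/L/W/q, Hi/L/W/t, Hi/L/N/p, Hi/L/N/q, Hi/L/N/t, Hi/C/S/p, Hi/C/S/q, Hi/C/S/t, Hi/C/W/p, Hi/C/W/q, Hi/C/W/t, Hi/C/N/p, Hi/C/N/q, Hi/C/N/t. Columns: k/Out, k/In, h/Out, h/In.
{Mid/L/S/p, Mid/L/W/p, Mid/L/N/p} → row (5,2) (5,2) (0,2) (3,3)
{Mid/L/S/q, Mid/L/W/q, Mid/L/N/q} → row (5,2) (5,2) (0,2) (5,3)
{Mid/L/S/t, Mid/L/W/t, Mid/L/N/t} → row (5,2) (5,2) (0,2) (5,1)
{Mid/C/S/p, Mid/C/W/p, Mid/C/N/p} → row (3,5) (3,5) (0,2) (3,3)
{Mid/C/S/q, Mid/C/W/q, Mid/C/N/q} → row (3,5) (3,5) (0,2) (5,3)
{Mid/C/S/t, Mid/C/W/t, Mid/C/N/t} → row (3,5) (3,5) (0,2) (5,1)
{Hi/L/S/p, Hi/C/S/p} → row (0,2) (0,2) (6,3) (3,3)
{Hi/L/S/q, Hi/C/S/q} → row (0,2) (0,2) (6,3) (5,3)
{Hi/L/S/t, Hi/C/S/t} → row (0,2) (0,2) (6,3) (5,1)
{Hi/L/W/p, Hi/C/W/p} → row (1,3) (1,3) (6,3) (3,3)
{Hi/L/W/q, Hi/C/W/q} → row (1,3) (1,3) (6,3) (5,3)
{Hi/L/W/t, Hi/C/W/t} → row (1,3) (1,3) (6,3) (5,1)
{Hi/L/N/p, Hi/C/N/p} → row (0,3) (0,3) (6,3) (3,3)
{Hi/L/N/q, Hi/C/N/q} → row (0,3) (0,3) (6,3) (5,3)
{Hi/L/N/t, Hi/C/N/t} → row (0,3) (0,3) (6,3) (5,1)
That's 15 distinct rows out of 36 strategies.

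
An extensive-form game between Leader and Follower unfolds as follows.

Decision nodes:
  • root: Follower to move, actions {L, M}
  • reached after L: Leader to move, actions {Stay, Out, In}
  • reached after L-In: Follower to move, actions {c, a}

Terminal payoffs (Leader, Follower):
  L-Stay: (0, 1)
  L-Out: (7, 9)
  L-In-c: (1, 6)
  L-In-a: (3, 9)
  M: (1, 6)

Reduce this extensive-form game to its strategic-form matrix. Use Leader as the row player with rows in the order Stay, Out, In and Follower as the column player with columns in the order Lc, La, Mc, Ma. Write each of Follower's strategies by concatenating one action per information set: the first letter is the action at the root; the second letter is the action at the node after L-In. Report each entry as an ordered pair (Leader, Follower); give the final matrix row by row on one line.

           Lc       La       Mc       Ma
Stay    (0,1)    (0,1)    (1,6)    (1,6)
 Out    (7,9)    (7,9)    (1,6)    (1,6)
  In    (1,6)    (3,9)    (1,6)    (1,6)

Stay: (0,1) (0,1) (1,6) (1,6) | Out: (7,9) (7,9) (1,6) (1,6) | In: (1,6) (3,9) (1,6) (1,6)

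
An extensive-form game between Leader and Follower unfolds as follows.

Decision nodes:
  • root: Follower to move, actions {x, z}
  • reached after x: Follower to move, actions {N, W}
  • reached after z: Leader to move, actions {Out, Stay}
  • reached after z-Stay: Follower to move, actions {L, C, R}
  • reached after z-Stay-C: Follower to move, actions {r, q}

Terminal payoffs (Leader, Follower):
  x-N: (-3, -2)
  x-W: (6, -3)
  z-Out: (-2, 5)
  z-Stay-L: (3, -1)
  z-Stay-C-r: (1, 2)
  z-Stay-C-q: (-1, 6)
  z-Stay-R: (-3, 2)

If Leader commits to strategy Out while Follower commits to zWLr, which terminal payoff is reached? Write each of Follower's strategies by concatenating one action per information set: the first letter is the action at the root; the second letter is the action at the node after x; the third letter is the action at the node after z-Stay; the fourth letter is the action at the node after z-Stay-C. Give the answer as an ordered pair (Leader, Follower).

(-2, 5)

Trace the play path from the root:
  Follower plays z
  Leader plays Out at [z]
→ terminal payoff (-2, 5).
(Follower's choice at the node after x is never reached on this path, so it doesn't affect the outcome.)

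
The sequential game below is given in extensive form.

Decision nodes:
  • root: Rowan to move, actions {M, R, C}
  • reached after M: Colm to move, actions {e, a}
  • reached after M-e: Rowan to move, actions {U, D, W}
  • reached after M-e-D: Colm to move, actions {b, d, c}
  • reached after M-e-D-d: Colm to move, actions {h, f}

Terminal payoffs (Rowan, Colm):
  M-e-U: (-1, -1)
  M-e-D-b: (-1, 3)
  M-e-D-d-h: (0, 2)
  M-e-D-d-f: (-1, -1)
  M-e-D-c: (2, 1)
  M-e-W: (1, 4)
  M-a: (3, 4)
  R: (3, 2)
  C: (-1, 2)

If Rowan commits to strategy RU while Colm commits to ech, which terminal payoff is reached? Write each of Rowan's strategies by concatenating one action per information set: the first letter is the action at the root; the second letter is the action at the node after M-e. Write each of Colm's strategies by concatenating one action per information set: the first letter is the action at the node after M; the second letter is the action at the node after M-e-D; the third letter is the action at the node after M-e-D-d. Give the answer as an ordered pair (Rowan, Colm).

Trace the play path from the root:
  Rowan plays R
→ terminal payoff (3, 2).
(Rowan's choice at the node after M-e is never reached on this path, so it doesn't affect the outcome.)

(3, 2)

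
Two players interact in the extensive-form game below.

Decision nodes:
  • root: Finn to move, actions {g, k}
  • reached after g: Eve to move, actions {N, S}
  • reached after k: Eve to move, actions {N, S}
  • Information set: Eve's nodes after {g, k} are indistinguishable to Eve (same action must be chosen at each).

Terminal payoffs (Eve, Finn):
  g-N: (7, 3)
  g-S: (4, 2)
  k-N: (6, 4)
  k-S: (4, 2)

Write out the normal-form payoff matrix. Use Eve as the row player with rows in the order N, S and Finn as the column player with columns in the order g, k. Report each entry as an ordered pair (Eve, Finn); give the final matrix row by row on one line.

Row N: g→(7,3), k→(6,4)
Row S: g→(4,2), k→(4,2)

N: (7,3) (6,4) | S: (4,2) (4,2)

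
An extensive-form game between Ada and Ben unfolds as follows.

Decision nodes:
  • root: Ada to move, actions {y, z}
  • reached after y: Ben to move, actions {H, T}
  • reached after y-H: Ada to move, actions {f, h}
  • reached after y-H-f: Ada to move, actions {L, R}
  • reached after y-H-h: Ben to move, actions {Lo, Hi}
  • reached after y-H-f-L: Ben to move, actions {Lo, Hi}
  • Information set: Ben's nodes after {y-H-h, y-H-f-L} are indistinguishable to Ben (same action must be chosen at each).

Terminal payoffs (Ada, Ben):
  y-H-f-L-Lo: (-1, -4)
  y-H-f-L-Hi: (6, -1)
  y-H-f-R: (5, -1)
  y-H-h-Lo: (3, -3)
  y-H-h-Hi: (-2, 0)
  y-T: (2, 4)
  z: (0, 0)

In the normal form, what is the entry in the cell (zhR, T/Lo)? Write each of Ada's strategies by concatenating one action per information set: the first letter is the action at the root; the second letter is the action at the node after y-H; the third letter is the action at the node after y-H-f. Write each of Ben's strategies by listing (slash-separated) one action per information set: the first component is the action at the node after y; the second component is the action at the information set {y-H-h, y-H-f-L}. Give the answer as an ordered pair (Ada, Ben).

(0, 0)

Trace the play path from the root:
  Ada plays z
→ terminal payoff (0, 0).
(Ada's choice at the node after y-H is never reached on this path, so it doesn't affect the outcome.)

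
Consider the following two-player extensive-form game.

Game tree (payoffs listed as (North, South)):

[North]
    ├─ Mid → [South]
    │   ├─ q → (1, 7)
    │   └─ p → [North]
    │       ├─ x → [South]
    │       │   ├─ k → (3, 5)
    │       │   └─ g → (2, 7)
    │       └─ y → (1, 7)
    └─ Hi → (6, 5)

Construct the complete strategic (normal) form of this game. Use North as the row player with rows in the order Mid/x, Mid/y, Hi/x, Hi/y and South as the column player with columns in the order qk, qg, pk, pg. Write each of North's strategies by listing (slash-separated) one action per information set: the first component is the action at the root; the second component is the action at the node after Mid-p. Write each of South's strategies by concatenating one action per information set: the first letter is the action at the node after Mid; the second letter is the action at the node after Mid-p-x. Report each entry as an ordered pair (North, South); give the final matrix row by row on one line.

            qk       qg       pk       pg
Mid/x    (1,7)    (1,7)    (3,5)    (2,7)
Mid/y    (1,7)    (1,7)    (1,7)    (1,7)
 Hi/x    (6,5)    (6,5)    (6,5)    (6,5)
 Hi/y    (6,5)    (6,5)    (6,5)    (6,5)

Mid/x: (1,7) (1,7) (3,5) (2,7) | Mid/y: (1,7) (1,7) (1,7) (1,7) | Hi/x: (6,5) (6,5) (6,5) (6,5) | Hi/y: (6,5) (6,5) (6,5) (6,5)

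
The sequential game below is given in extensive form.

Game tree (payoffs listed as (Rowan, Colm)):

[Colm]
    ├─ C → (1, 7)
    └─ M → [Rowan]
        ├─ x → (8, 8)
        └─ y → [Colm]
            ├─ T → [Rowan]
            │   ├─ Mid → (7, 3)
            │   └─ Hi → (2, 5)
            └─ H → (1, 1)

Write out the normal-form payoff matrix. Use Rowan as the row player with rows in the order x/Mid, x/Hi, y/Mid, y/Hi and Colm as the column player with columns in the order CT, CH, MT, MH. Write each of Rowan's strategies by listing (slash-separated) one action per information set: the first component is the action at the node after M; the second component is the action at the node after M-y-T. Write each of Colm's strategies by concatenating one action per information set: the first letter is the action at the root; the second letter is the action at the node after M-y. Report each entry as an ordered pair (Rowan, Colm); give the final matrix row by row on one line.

            CT       CH       MT       MH
x/Mid    (1,7)    (1,7)    (8,8)    (8,8)
 x/Hi    (1,7)    (1,7)    (8,8)    (8,8)
y/Mid    (1,7)    (1,7)    (7,3)    (1,1)
 y/Hi    (1,7)    (1,7)    (2,5)    (1,1)

x/Mid: (1,7) (1,7) (8,8) (8,8) | x/Hi: (1,7) (1,7) (8,8) (8,8) | y/Mid: (1,7) (1,7) (7,3) (1,1) | y/Hi: (1,7) (1,7) (2,5) (1,1)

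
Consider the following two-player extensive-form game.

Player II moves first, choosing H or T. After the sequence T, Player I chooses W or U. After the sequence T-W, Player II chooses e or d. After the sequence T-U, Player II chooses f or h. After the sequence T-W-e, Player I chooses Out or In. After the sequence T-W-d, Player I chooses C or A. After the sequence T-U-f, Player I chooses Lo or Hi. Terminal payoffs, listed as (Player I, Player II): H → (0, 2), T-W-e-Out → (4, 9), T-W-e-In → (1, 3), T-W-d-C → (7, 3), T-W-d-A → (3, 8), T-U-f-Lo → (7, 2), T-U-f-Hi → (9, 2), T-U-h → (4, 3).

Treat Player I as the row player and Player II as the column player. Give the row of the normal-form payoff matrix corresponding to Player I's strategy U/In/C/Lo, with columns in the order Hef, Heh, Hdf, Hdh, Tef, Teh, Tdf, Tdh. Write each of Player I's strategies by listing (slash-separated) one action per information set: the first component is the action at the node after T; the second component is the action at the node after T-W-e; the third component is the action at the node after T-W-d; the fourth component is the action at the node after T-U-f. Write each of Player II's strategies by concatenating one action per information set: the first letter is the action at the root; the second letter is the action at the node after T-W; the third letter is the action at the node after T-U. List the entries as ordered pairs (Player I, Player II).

(0,2) (0,2) (0,2) (0,2) (7,2) (4,3) (7,2) (4,3)

vs Hef: Player II plays H → (0, 2)
vs Heh: Player II plays H → (0, 2)
vs Hdf: Player II plays H → (0, 2)
vs Hdh: Player II plays H → (0, 2)
vs Tef: Player II plays T → Player I plays U at [T] → Player II plays f at [T-U] → Player I plays Lo at [T-U-f] → (7, 2)
vs Teh: Player II plays T → Player I plays U at [T] → Player II plays h at [T-U] → (4, 3)
vs Tdf: Player II plays T → Player I plays U at [T] → Player II plays f at [T-U] → Player I plays Lo at [T-U-f] → (7, 2)
vs Tdh: Player II plays T → Player I plays U at [T] → Player II plays h at [T-U] → (4, 3)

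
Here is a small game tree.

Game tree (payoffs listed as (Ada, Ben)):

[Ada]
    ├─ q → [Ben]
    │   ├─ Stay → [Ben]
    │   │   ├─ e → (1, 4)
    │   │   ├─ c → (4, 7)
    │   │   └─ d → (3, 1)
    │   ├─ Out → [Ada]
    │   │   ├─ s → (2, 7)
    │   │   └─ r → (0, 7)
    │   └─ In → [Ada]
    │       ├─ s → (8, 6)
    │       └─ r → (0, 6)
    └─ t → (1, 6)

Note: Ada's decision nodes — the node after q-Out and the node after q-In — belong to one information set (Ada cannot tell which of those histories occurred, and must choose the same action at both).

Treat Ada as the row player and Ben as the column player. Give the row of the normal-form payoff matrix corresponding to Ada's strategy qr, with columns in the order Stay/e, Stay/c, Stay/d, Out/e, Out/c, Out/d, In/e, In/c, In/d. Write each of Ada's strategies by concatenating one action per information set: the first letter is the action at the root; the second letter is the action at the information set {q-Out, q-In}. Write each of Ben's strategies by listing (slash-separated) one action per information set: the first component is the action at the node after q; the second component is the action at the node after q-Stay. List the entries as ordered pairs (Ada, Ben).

(1,4) (4,7) (3,1) (0,7) (0,7) (0,7) (0,6) (0,6) (0,6)

vs Stay/e: Ada plays q → Ben plays Stay at [q] → Ben plays e at [q-Stay] → (1, 4)
vs Stay/c: Ada plays q → Ben plays Stay at [q] → Ben plays c at [q-Stay] → (4, 7)
vs Stay/d: Ada plays q → Ben plays Stay at [q] → Ben plays d at [q-Stay] → (3, 1)
vs Out/e: Ada plays q → Ben plays Out at [q] → Ada plays r at [q-Out] → (0, 7)
vs Out/c: Ada plays q → Ben plays Out at [q] → Ada plays r at [q-Out] → (0, 7)
vs Out/d: Ada plays q → Ben plays Out at [q] → Ada plays r at [q-Out] → (0, 7)
vs In/e: Ada plays q → Ben plays In at [q] → Ada plays r at [q-In] → (0, 6)
vs In/c: Ada plays q → Ben plays In at [q] → Ada plays r at [q-In] → (0, 6)
vs In/d: Ada plays q → Ben plays In at [q] → Ada plays r at [q-In] → (0, 6)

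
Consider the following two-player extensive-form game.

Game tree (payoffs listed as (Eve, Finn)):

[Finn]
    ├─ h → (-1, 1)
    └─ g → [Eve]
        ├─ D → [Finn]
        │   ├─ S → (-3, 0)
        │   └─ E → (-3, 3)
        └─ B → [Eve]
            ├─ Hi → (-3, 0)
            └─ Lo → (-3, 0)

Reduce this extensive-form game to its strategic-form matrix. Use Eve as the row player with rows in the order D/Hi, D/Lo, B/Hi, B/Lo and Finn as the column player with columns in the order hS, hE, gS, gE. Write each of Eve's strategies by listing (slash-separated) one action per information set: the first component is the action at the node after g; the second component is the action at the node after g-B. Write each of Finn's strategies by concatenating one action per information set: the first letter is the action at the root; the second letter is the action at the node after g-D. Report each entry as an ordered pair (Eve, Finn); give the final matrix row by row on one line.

D/Hi: (-1,1) (-1,1) (-3,0) (-3,3) | D/Lo: (-1,1) (-1,1) (-3,0) (-3,3) | B/Hi: (-1,1) (-1,1) (-3,0) (-3,0) | B/Lo: (-1,1) (-1,1) (-3,0) (-3,0)

           hS       hE       gS       gE
D/Hi   (-1,1)   (-1,1)   (-3,0)   (-3,3)
D/Lo   (-1,1)   (-1,1)   (-3,0)   (-3,3)
B/Hi   (-1,1)   (-1,1)   (-3,0)   (-3,0)
B/Lo   (-1,1)   (-1,1)   (-3,0)   (-3,0)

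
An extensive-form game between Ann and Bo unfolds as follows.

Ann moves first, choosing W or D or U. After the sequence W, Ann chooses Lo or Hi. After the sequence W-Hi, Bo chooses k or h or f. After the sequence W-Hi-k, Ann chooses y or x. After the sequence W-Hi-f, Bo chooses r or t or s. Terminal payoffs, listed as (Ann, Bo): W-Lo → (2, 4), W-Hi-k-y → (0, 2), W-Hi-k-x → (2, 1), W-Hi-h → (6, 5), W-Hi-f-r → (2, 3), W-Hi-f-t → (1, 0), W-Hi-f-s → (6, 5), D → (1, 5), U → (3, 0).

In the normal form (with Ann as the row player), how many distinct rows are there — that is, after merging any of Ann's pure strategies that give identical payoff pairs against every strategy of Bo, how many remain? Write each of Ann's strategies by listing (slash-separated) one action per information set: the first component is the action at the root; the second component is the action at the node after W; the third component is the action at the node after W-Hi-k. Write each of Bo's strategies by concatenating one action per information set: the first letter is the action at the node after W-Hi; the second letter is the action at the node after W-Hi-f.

Ann has 12 pure strategies: W/Lo/y, W/Lo/x, W/Hi/y, W/Hi/x, D/Lo/y, D/Lo/x, D/Hi/y, D/Hi/x, U/Lo/y, U/Lo/x, U/Hi/y, U/Hi/x. Columns: kr, kt, ks, hr, ht, hs, fr, ft, fs.
{W/Lo/y, W/Lo/x} → row (2,4) (2,4) (2,4) (2,4) (2,4) (2,4) (2,4) (2,4) (2,4)
{W/Hi/y} → row (0,2) (0,2) (0,2) (6,5) (6,5) (6,5) (2,3) (1,0) (6,5)
{W/Hi/x} → row (2,1) (2,1) (2,1) (6,5) (6,5) (6,5) (2,3) (1,0) (6,5)
{D/Lo/y, D/Lo/x, D/Hi/y, D/Hi/x} → row (1,5) (1,5) (1,5) (1,5) (1,5) (1,5) (1,5) (1,5) (1,5)
{U/Lo/y, U/Lo/x, U/Hi/y, U/Hi/x} → row (3,0) (3,0) (3,0) (3,0) (3,0) (3,0) (3,0) (3,0) (3,0)
That's 5 distinct rows out of 12 strategies.

5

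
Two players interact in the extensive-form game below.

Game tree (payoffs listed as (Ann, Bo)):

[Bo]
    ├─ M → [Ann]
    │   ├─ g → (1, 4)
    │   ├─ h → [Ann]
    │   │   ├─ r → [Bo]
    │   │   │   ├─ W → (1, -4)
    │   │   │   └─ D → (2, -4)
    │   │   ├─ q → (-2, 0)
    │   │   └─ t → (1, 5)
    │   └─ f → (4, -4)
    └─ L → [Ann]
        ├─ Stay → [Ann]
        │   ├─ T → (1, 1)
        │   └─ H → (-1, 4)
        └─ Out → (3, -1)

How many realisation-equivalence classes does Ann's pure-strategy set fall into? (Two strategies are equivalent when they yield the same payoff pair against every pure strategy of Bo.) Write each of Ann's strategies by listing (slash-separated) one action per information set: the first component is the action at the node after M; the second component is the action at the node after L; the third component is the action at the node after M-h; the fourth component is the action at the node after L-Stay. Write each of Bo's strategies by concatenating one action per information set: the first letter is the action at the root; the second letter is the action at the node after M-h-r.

15

Ann has 36 pure strategies: g/Stay/r/T, g/Stay/r/H, g/Stay/q/T, g/Stay/q/H, g/Stay/t/T, g/Stay/t/H, g/Out/r/T, g/Out/r/H, g/Out/q/T, g/Out/q/H, g/Out/t/T, g/Out/t/H, h/Stay/r/T, h/Stay/r/H, h/Stay/q/T, h/Stay/q/H, h/Stay/t/T, h/Stay/t/H, h/Out/r/T, h/Out/r/H, h/Out/q/T, h/Out/q/H, h/Out/t/T, h/Out/t/H, f/Stay/r/T, f/Stay/r/H, f/Stay/q/T, f/Stay/q/H, f/Stay/t/T, f/Stay/t/H, f/Out/r/T, f/Out/r/H, f/Out/q/T, f/Out/q/H, f/Out/t/T, f/Out/t/H. Columns: MW, MD, LW, LD.
{g/Stay/r/T, g/Stay/q/T, g/Stay/t/T} → row (1,4) (1,4) (1,1) (1,1)
{g/Stay/r/H, g/Stay/q/H, g/Stay/t/H} → row (1,4) (1,4) (-1,4) (-1,4)
{g/Out/r/T, g/Out/r/H, g/Out/q/T, g/Out/q/H, g/Out/t/T, g/Out/t/H} → row (1,4) (1,4) (3,-1) (3,-1)
{h/Stay/r/T} → row (1,-4) (2,-4) (1,1) (1,1)
{h/Stay/r/H} → row (1,-4) (2,-4) (-1,4) (-1,4)
{h/Stay/q/T} → row (-2,0) (-2,0) (1,1) (1,1)
{h/Stay/q/H} → row (-2,0) (-2,0) (-1,4) (-1,4)
{h/Stay/t/T} → row (1,5) (1,5) (1,1) (1,1)
{h/Stay/t/H} → row (1,5) (1,5) (-1,4) (-1,4)
{h/Out/r/T, h/Out/r/H} → row (1,-4) (2,-4) (3,-1) (3,-1)
{h/Out/q/T, h/Out/q/H} → row (-2,0) (-2,0) (3,-1) (3,-1)
{h/Out/t/T, h/Out/t/H} → row (1,5) (1,5) (3,-1) (3,-1)
{f/Stay/r/T, f/Stay/q/T, f/Stay/t/T} → row (4,-4) (4,-4) (1,1) (1,1)
{f/Stay/r/H, f/Stay/q/H, f/Stay/t/H} → row (4,-4) (4,-4) (-1,4) (-1,4)
{f/Out/r/T, f/Out/r/H, f/Out/q/T, f/Out/q/H, f/Out/t/T, f/Out/t/H} → row (4,-4) (4,-4) (3,-1) (3,-1)
That's 15 distinct rows out of 36 strategies.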